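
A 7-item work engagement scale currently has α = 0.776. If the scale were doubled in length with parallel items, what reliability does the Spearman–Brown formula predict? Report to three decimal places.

predicted reliability = 0.874

Length factor m = 2
α' = m·α / (1 + (m−1)·α)
   = 2 × 0.776 / (1 + (2 − 1) × 0.776)
   = 1.5520 / 1.7760 = 0.874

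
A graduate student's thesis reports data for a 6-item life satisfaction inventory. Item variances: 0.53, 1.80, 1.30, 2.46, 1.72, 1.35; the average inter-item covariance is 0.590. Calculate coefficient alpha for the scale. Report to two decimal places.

ΣVar(i) = 0.53 + 1.80 + 1.30 + 2.46 + 1.72 + 1.35 = 9.16
Sum of the 15 distinct covariances = 15 × 0.590 = 8.850
σ²_total = ΣVar(i) + 2·Σcov = 9.16 + 2 × 8.850 = 26.860
α = (6/5)·(1 − 9.16/26.860) = 0.79

α = 0.79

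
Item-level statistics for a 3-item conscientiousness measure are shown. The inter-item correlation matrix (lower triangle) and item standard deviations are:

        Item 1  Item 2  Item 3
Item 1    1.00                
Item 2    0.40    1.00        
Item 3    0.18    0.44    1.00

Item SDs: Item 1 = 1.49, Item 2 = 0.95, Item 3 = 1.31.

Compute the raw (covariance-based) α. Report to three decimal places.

α = 0.566

Σσ²ᵢ = 1.49² + 0.95² + 1.31² = 4.8387
Covariances σ_ij = r_ij · s_i · s_j:
  σ(Item 1,Item 2) = 0.40 × 1.49 × 0.95 = 0.5662
  σ(Item 1,Item 3) = 0.18 × 1.49 × 1.31 = 0.3513
  σ(Item 2,Item 3) = 0.44 × 0.95 × 1.31 = 0.5476
σ²_T = Σσ²ᵢ + 2·Σσ_ij = 4.8387 + 2 × 1.4651 = 7.7689
α = (3/2)·(1 − 4.8387/7.7689) = 0.566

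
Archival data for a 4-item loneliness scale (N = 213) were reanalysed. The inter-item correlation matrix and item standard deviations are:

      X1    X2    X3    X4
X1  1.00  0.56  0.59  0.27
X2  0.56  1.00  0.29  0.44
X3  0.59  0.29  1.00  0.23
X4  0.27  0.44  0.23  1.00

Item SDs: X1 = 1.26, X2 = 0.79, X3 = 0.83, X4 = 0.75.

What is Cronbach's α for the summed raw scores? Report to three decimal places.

Σσ²ᵢ = 1.26² + 0.79² + 0.83² + 0.75² = 3.4631
Covariances σ_ij = r_ij · s_i · s_j:
  σ(X1,X2) = 0.56 × 1.26 × 0.79 = 0.5574
  σ(X1,X3) = 0.59 × 1.26 × 0.83 = 0.6170
  σ(X1,X4) = 0.27 × 1.26 × 0.75 = 0.2551
  σ(X2,X3) = 0.29 × 0.79 × 0.83 = 0.1902
  σ(X2,X4) = 0.44 × 0.79 × 0.75 = 0.2607
  σ(X3,X4) = 0.23 × 0.83 × 0.75 = 0.1432
σ²_T = Σσ²ᵢ + 2·Σσ_ij = 3.4631 + 2 × 2.0236 = 7.5103
α = (4/3)·(1 − 3.4631/7.5103) = 0.719

Cronbach's α = 0.719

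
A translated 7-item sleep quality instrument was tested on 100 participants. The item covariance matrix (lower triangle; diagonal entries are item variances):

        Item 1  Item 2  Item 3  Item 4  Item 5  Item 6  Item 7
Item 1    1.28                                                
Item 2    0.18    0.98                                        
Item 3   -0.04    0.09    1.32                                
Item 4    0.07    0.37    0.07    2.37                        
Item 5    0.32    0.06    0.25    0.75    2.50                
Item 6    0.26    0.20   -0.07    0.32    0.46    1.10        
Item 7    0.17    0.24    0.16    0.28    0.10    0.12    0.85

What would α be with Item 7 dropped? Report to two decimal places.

Remaining items: Item 1, Item 2, Item 3, Item 4, Item 5, Item 6 (k = 6).
ΣVar(i) = 1.28 + 0.98 + 1.32 + 2.37 + 2.50 + 1.10 = 9.55
σ²_T = 9.55 + 2 × 3.29 = 16.13
α (item deleted) = (6/5)·(1 − 9.55/16.13) = 0.49

α = 0.49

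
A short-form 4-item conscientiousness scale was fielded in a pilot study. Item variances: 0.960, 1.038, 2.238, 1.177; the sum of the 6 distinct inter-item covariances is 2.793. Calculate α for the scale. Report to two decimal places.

α = 0.68

Σσ²ᵢ = 0.960 + 1.038 + 2.238 + 1.177 = 5.413
Sum of distinct covariances = 2.793
Var(T) = Σσ²ᵢ + 2·Σcov = 5.413 + 2 × 2.793 = 10.999
α = (4/3)·(1 − 5.413/10.999) = 0.68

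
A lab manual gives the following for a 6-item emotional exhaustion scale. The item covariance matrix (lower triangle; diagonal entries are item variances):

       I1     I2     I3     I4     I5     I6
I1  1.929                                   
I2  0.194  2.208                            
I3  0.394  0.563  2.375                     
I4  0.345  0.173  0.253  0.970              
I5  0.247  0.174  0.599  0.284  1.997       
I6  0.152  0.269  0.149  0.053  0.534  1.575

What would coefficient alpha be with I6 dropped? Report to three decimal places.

α = 0.506

Remaining items: I1, I2, I3, I4, I5 (k = 5).
Σσᵢ² = 1.929 + 2.208 + 2.375 + 0.970 + 1.997 = 9.479
σ²_total = 9.479 + 2 × 3.226 = 15.931
α (item deleted) = (5/4)·(1 − 9.479/15.931) = 0.506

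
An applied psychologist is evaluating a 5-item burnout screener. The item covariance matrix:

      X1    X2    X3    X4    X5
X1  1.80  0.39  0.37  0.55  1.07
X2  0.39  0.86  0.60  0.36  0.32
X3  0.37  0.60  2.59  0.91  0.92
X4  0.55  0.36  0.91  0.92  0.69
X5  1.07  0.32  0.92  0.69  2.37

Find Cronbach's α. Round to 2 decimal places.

Σσᵢ² = 1.80 + 0.86 + 2.59 + 0.92 + 2.37 = 8.54
Sum of off-diagonal covariances = 6.18
σ²_total = 8.54 + 2 × 6.18 = 20.90
α = (k/(k−1))·(1 − Σσᵢ²/σ²_total) = (5/4)·(1 − 8.54/20.90) = 0.74

α = 0.74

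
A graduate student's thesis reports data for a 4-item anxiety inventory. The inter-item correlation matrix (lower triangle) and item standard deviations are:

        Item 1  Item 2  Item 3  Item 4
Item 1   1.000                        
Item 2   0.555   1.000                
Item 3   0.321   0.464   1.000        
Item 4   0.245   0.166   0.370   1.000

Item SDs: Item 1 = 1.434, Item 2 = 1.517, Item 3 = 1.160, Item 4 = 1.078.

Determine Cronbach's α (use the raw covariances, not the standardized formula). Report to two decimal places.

Cronbach's α = 0.69

Σσ²ᵢ = 1.434² + 1.517² + 1.160² + 1.078² = 6.8653
Covariances σ_ij = r_ij · s_i · s_j:
  σ(Item 1,Item 2) = 0.555 × 1.434 × 1.517 = 1.2073
  σ(Item 1,Item 3) = 0.321 × 1.434 × 1.160 = 0.5340
  σ(Item 1,Item 4) = 0.245 × 1.434 × 1.078 = 0.3787
  σ(Item 2,Item 3) = 0.464 × 1.517 × 1.160 = 0.8165
  σ(Item 2,Item 4) = 0.166 × 1.517 × 1.078 = 0.2715
  σ(Item 3,Item 4) = 0.370 × 1.160 × 1.078 = 0.4627
σ²_T = Σσ²ᵢ + 2·Σσ_ij = 6.8653 + 2 × 3.6707 = 14.2067
α = (4/3)·(1 − 6.8653/14.2067) = 0.69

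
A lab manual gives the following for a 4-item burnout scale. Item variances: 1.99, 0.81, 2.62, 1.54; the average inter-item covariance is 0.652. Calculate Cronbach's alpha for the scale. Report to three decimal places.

Cronbach's alpha = 0.706

Σσ²ᵢ = 1.99 + 0.81 + 2.62 + 1.54 = 6.96
Sum of the 6 distinct covariances = 6 × 0.652 = 3.912
Var(T) = Σσ²ᵢ + 2·Σcov = 6.96 + 2 × 3.912 = 14.784
α = (4/3)·(1 − 6.96/14.784) = 0.706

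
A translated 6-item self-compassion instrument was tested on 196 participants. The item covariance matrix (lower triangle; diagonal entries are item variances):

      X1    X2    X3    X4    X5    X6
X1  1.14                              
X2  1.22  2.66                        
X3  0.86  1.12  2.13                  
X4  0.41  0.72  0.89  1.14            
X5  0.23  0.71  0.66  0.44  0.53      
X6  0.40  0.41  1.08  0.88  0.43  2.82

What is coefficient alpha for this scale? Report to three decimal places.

Σσᵢ² = 1.14 + 2.66 + 2.13 + 1.14 + 0.53 + 2.82 = 10.42
Sum of the distinct covariances = 10.46
Var(T) = 10.42 + 2 × 10.46 = 31.34
α = (k/(k−1))·(1 − Σσᵢ²/Var(T)) = (6/5)·(1 − 10.42/31.34) = 0.801

coefficient alpha = 0.801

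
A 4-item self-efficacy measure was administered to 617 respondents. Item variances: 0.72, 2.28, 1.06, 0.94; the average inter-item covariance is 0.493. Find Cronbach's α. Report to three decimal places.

Σσᵢ² = 0.72 + 2.28 + 1.06 + 0.94 = 5.00
Sum of the 6 distinct covariances = 6 × 0.493 = 2.958
σ²_total = Σσᵢ² + 2·Σcov = 5.00 + 2 × 2.958 = 10.916
α = (4/3)·(1 − 5.00/10.916) = 0.723

Cronbach's α = 0.723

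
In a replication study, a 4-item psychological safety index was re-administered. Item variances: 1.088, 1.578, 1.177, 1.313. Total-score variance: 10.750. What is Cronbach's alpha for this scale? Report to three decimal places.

Σσ²ᵢ = 1.088 + 1.578 + 1.177 + 1.313 = 5.156
α = (k/(k−1))·(1 − Σσ²ᵢ/total variance) = (4/3)·(1 − 5.156/10.750) = 0.694

α = 0.694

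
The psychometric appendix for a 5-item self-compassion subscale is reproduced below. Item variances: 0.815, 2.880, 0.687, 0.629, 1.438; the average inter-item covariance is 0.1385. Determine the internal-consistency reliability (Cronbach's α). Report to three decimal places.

Σσᵢ² = 0.815 + 2.880 + 0.687 + 0.629 + 1.438 = 6.449
Sum of the 10 distinct covariances = 10 × 0.1385 = 1.3850
total variance = Σσᵢ² + 2·Σcov = 6.449 + 2 × 1.3850 = 9.2190
α = (5/4)·(1 − 6.449/9.2190) = 0.376

α = 0.376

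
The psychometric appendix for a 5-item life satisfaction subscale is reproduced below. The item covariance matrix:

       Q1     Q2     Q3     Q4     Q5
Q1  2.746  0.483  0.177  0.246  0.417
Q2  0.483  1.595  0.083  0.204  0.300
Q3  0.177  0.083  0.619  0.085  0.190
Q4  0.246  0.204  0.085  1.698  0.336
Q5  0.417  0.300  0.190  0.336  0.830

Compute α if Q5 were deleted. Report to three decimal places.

Remaining items: Q1, Q2, Q3, Q4 (k = 4).
Σσᵢ² = 2.746 + 1.595 + 0.619 + 1.698 = 6.658
σ²_T = 6.658 + 2 × 1.278 = 9.214
α (item deleted) = (4/3)·(1 − 6.658/9.214) = 0.370

α = 0.370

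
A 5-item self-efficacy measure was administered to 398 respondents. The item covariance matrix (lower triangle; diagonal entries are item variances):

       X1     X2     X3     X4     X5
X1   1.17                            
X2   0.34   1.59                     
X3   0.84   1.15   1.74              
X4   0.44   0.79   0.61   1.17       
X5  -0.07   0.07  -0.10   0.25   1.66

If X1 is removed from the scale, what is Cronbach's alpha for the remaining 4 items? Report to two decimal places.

Cronbach's alpha = 0.63

Remaining items: X2, X3, X4, X5 (k = 4).
sum of item variances = 1.59 + 1.74 + 1.17 + 1.66 = 6.16
total variance = 6.16 + 2 × 2.77 = 11.70
α (item deleted) = (4/3)·(1 − 6.16/11.70) = 0.63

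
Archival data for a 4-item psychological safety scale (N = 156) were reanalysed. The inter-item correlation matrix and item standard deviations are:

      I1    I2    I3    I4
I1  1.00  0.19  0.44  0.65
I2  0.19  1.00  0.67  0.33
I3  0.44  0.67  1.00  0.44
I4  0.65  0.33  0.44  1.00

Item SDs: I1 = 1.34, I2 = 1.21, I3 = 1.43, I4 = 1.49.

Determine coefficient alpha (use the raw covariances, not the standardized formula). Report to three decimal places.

Σσ²ᵢ = 1.34² + 1.21² + 1.43² + 1.49² = 7.5247
Covariances σ_ij = r_ij · s_i · s_j:
  σ(I1,I2) = 0.19 × 1.34 × 1.21 = 0.3081
  σ(I1,I3) = 0.44 × 1.34 × 1.43 = 0.8431
  σ(I1,I4) = 0.65 × 1.34 × 1.49 = 1.2978
  σ(I2,I3) = 0.67 × 1.21 × 1.43 = 1.1593
  σ(I2,I4) = 0.33 × 1.21 × 1.49 = 0.5950
  σ(I3,I4) = 0.44 × 1.43 × 1.49 = 0.9375
σ²_T = Σσ²ᵢ + 2·Σσ_ij = 7.5247 + 2 × 5.1408 = 17.8063
α = (4/3)·(1 − 7.5247/17.8063) = 0.770

coefficient alpha = 0.770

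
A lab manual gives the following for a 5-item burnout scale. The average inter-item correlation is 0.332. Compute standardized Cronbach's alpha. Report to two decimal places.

Standardized α = k·r̄ / (1 + (k−1)·r̄) = 5 × 0.332 / (1 + 4 × 0.332)
  = 1.6600 / 2.3280 = 0.71

α = 0.71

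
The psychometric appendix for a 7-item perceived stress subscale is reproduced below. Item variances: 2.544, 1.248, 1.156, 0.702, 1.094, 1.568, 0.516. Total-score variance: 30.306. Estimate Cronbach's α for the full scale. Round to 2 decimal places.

Σσᵢ² = 2.544 + 1.248 + 1.156 + 0.702 + 1.094 + 1.568 + 0.516 = 8.828
α = (k/(k−1))·(1 − Σσᵢ²/σ²_T) = (7/6)·(1 − 8.828/30.306) = 0.83

α = 0.83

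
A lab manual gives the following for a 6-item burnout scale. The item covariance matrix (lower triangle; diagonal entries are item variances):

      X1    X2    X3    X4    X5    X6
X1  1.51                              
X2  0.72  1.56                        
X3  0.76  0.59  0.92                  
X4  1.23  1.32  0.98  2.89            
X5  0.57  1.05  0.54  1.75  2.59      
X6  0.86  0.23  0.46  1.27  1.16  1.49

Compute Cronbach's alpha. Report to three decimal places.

Cronbach's alpha = 0.853

Σσᵢ² = 1.51 + 1.56 + 0.92 + 2.89 + 2.59 + 1.49 = 10.96
Σ_{i<j} σ_ij = 13.49
Var(T) = 10.96 + 2 × 13.49 = 37.94
α = (k/(k−1))·(1 − Σσᵢ²/Var(T)) = (6/5)·(1 − 10.96/37.94) = 0.853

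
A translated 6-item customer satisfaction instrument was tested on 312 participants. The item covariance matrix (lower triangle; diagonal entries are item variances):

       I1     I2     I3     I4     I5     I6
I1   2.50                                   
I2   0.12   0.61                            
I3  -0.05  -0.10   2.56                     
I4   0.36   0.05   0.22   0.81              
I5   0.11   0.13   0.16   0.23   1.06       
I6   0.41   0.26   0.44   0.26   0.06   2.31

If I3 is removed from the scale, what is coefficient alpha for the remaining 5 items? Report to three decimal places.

α = 0.441

Remaining items: I1, I2, I4, I5, I6 (k = 5).
sum of item variances = 2.50 + 0.61 + 0.81 + 1.06 + 2.31 = 7.29
σ²_T = 7.29 + 2 × 1.99 = 11.27
α (item deleted) = (5/4)·(1 − 7.29/11.27) = 0.441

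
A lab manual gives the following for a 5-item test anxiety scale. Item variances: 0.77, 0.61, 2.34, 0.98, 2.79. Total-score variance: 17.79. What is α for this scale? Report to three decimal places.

ΣVar(i) = 0.77 + 0.61 + 2.34 + 0.98 + 2.79 = 7.49
α = (k/(k−1))·(1 − ΣVar(i)/Var(T)) = (5/4)·(1 − 7.49/17.79) = 0.724

α = 0.724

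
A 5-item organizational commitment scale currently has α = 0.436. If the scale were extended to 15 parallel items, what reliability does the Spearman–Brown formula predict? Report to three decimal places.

predicted reliability = 0.699

Length factor m = 15/5 = 3.0000
α' = m·α / (1 + (m−1)·α)
   = 15/5 × 0.436 / (1 + (15/5 − 1) × 0.436)
   = 1.3080 / 1.8720 = 0.699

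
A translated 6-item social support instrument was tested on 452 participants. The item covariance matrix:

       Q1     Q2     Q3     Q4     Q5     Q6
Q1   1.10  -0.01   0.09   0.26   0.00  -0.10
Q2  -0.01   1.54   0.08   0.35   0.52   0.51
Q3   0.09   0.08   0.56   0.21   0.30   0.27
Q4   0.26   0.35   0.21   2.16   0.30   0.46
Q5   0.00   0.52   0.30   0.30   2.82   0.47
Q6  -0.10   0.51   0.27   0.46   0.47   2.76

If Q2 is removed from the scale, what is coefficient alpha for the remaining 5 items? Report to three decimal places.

coefficient alpha = 0.406

Remaining items: Q1, Q3, Q4, Q5, Q6 (k = 5).
Σσ²ᵢ = 1.10 + 0.56 + 2.16 + 2.82 + 2.76 = 9.40
σ²_T = 9.40 + 2 × 2.26 = 13.92
α (item deleted) = (5/4)·(1 − 9.40/13.92) = 0.406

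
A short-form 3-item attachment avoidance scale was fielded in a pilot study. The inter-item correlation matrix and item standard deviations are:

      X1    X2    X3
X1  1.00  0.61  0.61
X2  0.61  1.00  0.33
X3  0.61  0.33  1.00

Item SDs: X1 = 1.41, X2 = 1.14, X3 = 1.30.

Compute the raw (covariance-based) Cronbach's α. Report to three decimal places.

Σσ²ᵢ = 1.41² + 1.14² + 1.30² = 4.9777
Covariances σ_ij = r_ij · s_i · s_j:
  σ(X1,X2) = 0.61 × 1.41 × 1.14 = 0.9805
  σ(X1,X3) = 0.61 × 1.41 × 1.30 = 1.1181
  σ(X2,X3) = 0.33 × 1.14 × 1.30 = 0.4891
σ²_T = Σσ²ᵢ + 2·Σσ_ij = 4.9777 + 2 × 2.5877 = 10.1531
α = (3/2)·(1 − 4.9777/10.1531) = 0.765

α = 0.765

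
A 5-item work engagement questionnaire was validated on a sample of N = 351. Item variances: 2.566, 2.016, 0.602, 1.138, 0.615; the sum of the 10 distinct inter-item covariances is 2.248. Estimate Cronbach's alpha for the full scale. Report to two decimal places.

Cronbach's alpha = 0.49

Σσᵢ² = 2.566 + 2.016 + 0.602 + 1.138 + 0.615 = 6.937
Sum of distinct covariances = 2.248
σ²_T = Σσᵢ² + 2·Σcov = 6.937 + 2 × 2.248 = 11.433
α = (5/4)·(1 − 6.937/11.433) = 0.49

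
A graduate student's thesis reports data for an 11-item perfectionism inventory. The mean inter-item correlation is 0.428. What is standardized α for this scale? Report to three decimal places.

Standardized α = k·r̄ / (1 + (k−1)·r̄) = 11 × 0.428 / (1 + 10 × 0.428)
  = 4.7080 / 5.2800 = 0.892

α = 0.892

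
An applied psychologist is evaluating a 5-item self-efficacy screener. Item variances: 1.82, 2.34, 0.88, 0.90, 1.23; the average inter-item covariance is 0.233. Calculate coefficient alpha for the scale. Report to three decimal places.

α = 0.492

Σσᵢ² = 1.82 + 2.34 + 0.88 + 0.90 + 1.23 = 7.17
Sum of the 10 distinct covariances = 10 × 0.233 = 2.330
σ²_total = Σσᵢ² + 2·Σcov = 7.17 + 2 × 2.330 = 11.830
α = (5/4)·(1 − 7.17/11.830) = 0.492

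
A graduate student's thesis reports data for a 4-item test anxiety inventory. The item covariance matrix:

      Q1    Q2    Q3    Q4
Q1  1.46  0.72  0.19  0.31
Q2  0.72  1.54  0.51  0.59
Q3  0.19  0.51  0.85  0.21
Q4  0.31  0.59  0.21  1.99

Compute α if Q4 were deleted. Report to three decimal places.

α = 0.637

Remaining items: Q1, Q2, Q3 (k = 3).
Σσᵢ² = 1.46 + 1.54 + 0.85 = 3.85
σ²_T = 3.85 + 2 × 1.42 = 6.69
α (item deleted) = (3/2)·(1 − 3.85/6.69) = 0.637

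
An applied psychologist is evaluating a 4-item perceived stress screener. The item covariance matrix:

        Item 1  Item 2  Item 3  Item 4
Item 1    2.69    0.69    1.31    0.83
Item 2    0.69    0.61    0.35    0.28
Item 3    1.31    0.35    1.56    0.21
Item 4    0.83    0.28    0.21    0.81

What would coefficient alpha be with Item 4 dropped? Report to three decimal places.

Remaining items: Item 1, Item 2, Item 3 (k = 3).
Σσᵢ² = 2.69 + 0.61 + 1.56 = 4.86
total variance = 4.86 + 2 × 2.35 = 9.56
α (item deleted) = (3/2)·(1 − 4.86/9.56) = 0.737

α = 0.737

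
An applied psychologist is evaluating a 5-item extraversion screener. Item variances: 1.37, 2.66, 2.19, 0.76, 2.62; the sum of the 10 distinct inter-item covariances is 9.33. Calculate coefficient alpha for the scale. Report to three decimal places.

Σσᵢ² = 1.37 + 2.66 + 2.19 + 0.76 + 2.62 = 9.60
Sum of distinct covariances = 9.33
σ²_total = Σσᵢ² + 2·Σcov = 9.60 + 2 × 9.33 = 28.26
α = (5/4)·(1 − 9.60/28.26) = 0.825

coefficient alpha = 0.825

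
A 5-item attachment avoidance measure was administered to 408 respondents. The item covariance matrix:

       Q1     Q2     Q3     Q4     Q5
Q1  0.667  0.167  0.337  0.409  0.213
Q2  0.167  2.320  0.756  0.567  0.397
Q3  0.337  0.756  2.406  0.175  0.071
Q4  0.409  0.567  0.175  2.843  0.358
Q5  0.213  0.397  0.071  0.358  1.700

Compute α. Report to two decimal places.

α = 0.51

ΣVar(i) = 0.667 + 2.320 + 2.406 + 2.843 + 1.700 = 9.936
Σ_{i<j} σ_ij = 3.450
Var(T) = 9.936 + 2 × 3.450 = 16.836
α = (k/(k−1))·(1 − ΣVar(i)/Var(T)) = (5/4)·(1 − 9.936/16.836) = 0.51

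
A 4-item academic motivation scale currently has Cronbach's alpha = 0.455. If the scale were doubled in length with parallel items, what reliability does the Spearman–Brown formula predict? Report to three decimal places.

Length factor m = 2
α' = m·α / (1 + (m−1)·α)
   = 2 × 0.455 / (1 + (2 − 1) × 0.455)
   = 0.9100 / 1.4550 = 0.625

predicted reliability = 0.625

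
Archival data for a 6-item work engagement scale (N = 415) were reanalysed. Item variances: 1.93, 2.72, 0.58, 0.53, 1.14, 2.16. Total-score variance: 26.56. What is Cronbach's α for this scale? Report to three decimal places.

Σσᵢ² = 1.93 + 2.72 + 0.58 + 0.53 + 1.14 + 2.16 = 9.06
α = (k/(k−1))·(1 − Σσᵢ²/σ²_total) = (6/5)·(1 − 9.06/26.56) = 0.791

α = 0.791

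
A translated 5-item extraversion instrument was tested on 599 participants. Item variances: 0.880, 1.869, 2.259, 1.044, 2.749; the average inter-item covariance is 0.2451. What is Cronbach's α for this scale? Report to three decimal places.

Cronbach's α = 0.447

sum of item variances = 0.880 + 1.869 + 2.259 + 1.044 + 2.749 = 8.801
Sum of the 10 distinct covariances = 10 × 0.2451 = 2.4510
total variance = sum of item variances + 2·Σcov = 8.801 + 2 × 2.4510 = 13.7030
α = (5/4)·(1 − 8.801/13.7030) = 0.447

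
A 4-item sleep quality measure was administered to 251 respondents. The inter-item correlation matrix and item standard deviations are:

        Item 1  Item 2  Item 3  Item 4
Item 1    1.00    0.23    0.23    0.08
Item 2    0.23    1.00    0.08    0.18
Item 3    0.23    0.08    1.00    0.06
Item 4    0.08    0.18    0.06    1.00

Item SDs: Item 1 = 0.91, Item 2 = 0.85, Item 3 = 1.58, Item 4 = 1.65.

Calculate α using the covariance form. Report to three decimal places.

Σσ²ᵢ = 0.91² + 0.85² + 1.58² + 1.65² = 6.7695
Covariances σ_ij = r_ij · s_i · s_j:
  σ(Item 1,Item 2) = 0.23 × 0.91 × 0.85 = 0.1779
  σ(Item 1,Item 3) = 0.23 × 0.91 × 1.58 = 0.3307
  σ(Item 1,Item 4) = 0.08 × 0.91 × 1.65 = 0.1201
  σ(Item 2,Item 3) = 0.08 × 0.85 × 1.58 = 0.1074
  σ(Item 2,Item 4) = 0.18 × 0.85 × 1.65 = 0.2525
  σ(Item 3,Item 4) = 0.06 × 1.58 × 1.65 = 0.1564
σ²_T = Σσ²ᵢ + 2·Σσ_ij = 6.7695 + 2 × 1.1450 = 9.0595
α = (4/3)·(1 − 6.7695/9.0595) = 0.337

α = 0.337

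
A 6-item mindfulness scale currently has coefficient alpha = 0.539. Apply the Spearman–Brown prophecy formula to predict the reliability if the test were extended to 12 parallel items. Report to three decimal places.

predicted reliability = 0.700

Length factor m = 12/6 = 2.0000
α' = m·α / (1 + (m−1)·α)
   = 12/6 × 0.539 / (1 + (12/6 − 1) × 0.539)
   = 1.0780 / 1.5390 = 0.700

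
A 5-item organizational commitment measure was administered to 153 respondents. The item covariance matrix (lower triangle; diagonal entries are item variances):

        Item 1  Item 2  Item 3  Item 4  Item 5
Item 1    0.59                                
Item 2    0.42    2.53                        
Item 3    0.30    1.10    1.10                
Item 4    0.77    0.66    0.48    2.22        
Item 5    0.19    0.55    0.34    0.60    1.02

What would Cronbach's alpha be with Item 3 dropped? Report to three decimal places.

Remaining items: Item 1, Item 2, Item 4, Item 5 (k = 4).
sum of item variances = 0.59 + 2.53 + 2.22 + 1.02 = 6.36
Var(T) = 6.36 + 2 × 3.19 = 12.74
α (item deleted) = (4/3)·(1 − 6.36/12.74) = 0.668

Cronbach's alpha = 0.668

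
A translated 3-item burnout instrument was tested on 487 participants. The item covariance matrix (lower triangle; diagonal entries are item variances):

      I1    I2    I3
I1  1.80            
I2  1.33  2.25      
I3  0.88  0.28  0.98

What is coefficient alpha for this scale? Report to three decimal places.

α = 0.746

ΣVar(i) = 1.80 + 2.25 + 0.98 = 5.03
Sum of the distinct covariances = 2.49
total variance = 5.03 + 2 × 2.49 = 10.01
α = (k/(k−1))·(1 − ΣVar(i)/total variance) = (3/2)·(1 − 5.03/10.01) = 0.746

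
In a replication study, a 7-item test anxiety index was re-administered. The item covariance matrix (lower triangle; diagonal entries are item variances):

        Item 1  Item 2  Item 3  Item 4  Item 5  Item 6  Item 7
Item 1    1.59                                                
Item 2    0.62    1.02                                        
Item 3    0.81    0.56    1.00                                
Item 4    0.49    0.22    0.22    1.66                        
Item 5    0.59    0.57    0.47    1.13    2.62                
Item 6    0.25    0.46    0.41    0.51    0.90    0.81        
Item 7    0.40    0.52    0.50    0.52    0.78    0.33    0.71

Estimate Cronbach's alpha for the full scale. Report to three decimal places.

α = 0.823

Σσᵢ² = 1.59 + 1.02 + 1.00 + 1.66 + 2.62 + 0.81 + 0.71 = 9.41
Sum of off-diagonal covariances = 11.26
σ²_total = 9.41 + 2 × 11.26 = 31.93
α = (k/(k−1))·(1 − Σσᵢ²/σ²_total) = (7/6)·(1 − 9.41/31.93) = 0.823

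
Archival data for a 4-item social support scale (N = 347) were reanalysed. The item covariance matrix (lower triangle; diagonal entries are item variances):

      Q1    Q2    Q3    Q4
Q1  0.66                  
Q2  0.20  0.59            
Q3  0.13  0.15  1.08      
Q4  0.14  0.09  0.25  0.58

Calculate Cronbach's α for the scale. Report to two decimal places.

α = 0.53

Σσ²ᵢ = 0.66 + 0.59 + 1.08 + 0.58 = 2.91
Σ_{i<j} σ_ij = 0.96
σ²_T = 2.91 + 2 × 0.96 = 4.83
α = (k/(k−1))·(1 − Σσ²ᵢ/σ²_T) = (4/3)·(1 − 2.91/4.83) = 0.53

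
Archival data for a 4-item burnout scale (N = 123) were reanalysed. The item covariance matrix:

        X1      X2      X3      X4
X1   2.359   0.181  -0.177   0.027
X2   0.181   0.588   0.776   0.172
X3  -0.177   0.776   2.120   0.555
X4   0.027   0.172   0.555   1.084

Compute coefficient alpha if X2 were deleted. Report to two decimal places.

Remaining items: X1, X3, X4 (k = 3).
Σσ²ᵢ = 2.359 + 2.120 + 1.084 = 5.563
Var(T) = 5.563 + 2 × 0.405 = 6.373
α (item deleted) = (3/2)·(1 − 5.563/6.373) = 0.19

α = 0.19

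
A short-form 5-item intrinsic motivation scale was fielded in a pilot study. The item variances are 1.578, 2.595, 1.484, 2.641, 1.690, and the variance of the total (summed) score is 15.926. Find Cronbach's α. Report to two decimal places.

Σσᵢ² = 1.578 + 2.595 + 1.484 + 2.641 + 1.690 = 9.988
α = (k/(k−1))·(1 − Σσᵢ²/σ²_total) = (5/4)·(1 − 9.988/15.926) = 0.47

α = 0.47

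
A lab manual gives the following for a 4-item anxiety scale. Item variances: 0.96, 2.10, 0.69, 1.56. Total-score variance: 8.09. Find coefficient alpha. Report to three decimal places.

coefficient alpha = 0.458

sum of item variances = 0.96 + 2.10 + 0.69 + 1.56 = 5.31
α = (k/(k−1))·(1 − sum of item variances/Var(T)) = (4/3)·(1 − 5.31/8.09) = 0.458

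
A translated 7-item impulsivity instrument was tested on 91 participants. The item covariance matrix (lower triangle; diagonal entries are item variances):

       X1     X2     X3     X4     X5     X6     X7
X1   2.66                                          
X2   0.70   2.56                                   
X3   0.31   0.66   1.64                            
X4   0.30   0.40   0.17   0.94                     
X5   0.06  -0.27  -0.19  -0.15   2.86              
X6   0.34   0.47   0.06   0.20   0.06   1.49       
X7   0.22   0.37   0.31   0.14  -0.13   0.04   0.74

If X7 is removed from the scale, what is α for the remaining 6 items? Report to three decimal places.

Remaining items: X1, X2, X3, X4, X5, X6 (k = 6).
Σσ²ᵢ = 2.66 + 2.56 + 1.64 + 0.94 + 2.86 + 1.49 = 12.15
σ²_T = 12.15 + 2 × 3.12 = 18.39
α (item deleted) = (6/5)·(1 − 12.15/18.39) = 0.407

α = 0.407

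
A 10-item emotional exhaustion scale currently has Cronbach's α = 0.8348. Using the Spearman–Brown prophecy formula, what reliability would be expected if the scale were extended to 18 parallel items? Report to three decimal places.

predicted reliability = 0.901

Length factor m = 18/10 = 1.8000
α' = m·α / (1 + (m−1)·α)
   = 18/10 × 0.8348 / (1 + (18/10 − 1) × 0.8348)
   = 1.5026 / 1.6678 = 0.901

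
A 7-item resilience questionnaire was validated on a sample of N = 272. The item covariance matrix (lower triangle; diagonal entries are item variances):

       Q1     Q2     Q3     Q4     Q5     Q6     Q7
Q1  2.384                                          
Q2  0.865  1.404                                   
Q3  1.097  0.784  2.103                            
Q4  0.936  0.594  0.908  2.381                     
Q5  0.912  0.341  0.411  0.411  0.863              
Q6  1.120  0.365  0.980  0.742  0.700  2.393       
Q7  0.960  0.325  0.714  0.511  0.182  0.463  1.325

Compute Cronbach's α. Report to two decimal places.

Cronbach's α = 0.81

Σσ²ᵢ = 2.384 + 1.404 + 2.103 + 2.381 + 0.863 + 2.393 + 1.325 = 12.853
Σ_{i<j} σ_ij = 14.321
total variance = 12.853 + 2 × 14.321 = 41.495
α = (k/(k−1))·(1 − Σσ²ᵢ/total variance) = (7/6)·(1 − 12.853/41.495) = 0.81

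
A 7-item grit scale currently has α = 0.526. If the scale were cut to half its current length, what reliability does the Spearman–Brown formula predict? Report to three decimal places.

Length factor m = 1/2
α' = m·α / (1 − (1−m)·α)
   = 1/2 × 0.526 / (1 − (1 − 1/2) × 0.526)
   = 0.2630 / 0.7370 = 0.357

predicted reliability = 0.357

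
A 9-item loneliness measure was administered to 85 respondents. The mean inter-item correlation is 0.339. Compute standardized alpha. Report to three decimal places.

standardized alpha = 0.822

Standardized α = k·r̄ / (1 + (k−1)·r̄) = 9 × 0.339 / (1 + 8 × 0.339)
  = 3.0510 / 3.7120 = 0.822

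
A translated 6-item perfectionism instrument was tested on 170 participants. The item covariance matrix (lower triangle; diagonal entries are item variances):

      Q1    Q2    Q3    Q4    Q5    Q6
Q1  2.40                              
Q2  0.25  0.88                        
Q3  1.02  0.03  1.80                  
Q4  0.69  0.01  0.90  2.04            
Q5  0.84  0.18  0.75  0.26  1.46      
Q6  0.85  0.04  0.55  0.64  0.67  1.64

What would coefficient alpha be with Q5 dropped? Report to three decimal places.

Remaining items: Q1, Q2, Q3, Q4, Q6 (k = 5).
sum of item variances = 2.40 + 0.88 + 1.80 + 2.04 + 1.64 = 8.76
σ²_T = 8.76 + 2 × 4.98 = 18.72
α (item deleted) = (5/4)·(1 − 8.76/18.72) = 0.665

coefficient alpha = 0.665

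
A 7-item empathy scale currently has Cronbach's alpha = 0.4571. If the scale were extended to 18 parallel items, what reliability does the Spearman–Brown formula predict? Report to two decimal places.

Length factor m = 18/7 = 2.5714
α' = m·α / (1 + (m−1)·α)
   = 18/7 × 0.4571 / (1 + (18/7 − 1) × 0.4571)
   = 1.1754 / 1.7183 = 0.68

predicted reliability = 0.68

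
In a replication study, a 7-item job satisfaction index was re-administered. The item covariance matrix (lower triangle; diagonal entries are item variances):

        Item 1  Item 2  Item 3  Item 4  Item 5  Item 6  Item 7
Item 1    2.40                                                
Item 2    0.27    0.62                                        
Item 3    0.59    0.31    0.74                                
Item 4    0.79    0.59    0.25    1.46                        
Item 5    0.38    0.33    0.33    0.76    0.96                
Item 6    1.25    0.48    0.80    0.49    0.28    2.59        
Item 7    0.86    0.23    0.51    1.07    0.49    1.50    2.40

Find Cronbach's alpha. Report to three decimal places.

α = 0.808

Σσᵢ² = 2.40 + 0.62 + 0.74 + 1.46 + 0.96 + 2.59 + 2.40 = 11.17
Sum of the distinct covariances = 12.56
total variance = 11.17 + 2 × 12.56 = 36.29
α = (k/(k−1))·(1 − Σσᵢ²/total variance) = (7/6)·(1 − 11.17/36.29) = 0.808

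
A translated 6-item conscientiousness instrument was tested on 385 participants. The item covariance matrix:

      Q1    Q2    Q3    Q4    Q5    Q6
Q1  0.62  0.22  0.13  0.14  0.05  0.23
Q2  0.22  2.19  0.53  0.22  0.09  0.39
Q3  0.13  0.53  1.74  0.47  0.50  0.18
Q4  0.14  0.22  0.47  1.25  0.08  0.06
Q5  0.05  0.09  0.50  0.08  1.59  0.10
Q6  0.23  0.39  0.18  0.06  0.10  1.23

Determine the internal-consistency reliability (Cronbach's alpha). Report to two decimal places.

Cronbach's alpha = 0.53

Σσ²ᵢ = 0.62 + 2.19 + 1.74 + 1.25 + 1.59 + 1.23 = 8.62
Sum of off-diagonal covariances = 3.39
total variance = 8.62 + 2 × 3.39 = 15.40
α = (k/(k−1))·(1 − Σσ²ᵢ/total variance) = (6/5)·(1 − 8.62/15.40) = 0.53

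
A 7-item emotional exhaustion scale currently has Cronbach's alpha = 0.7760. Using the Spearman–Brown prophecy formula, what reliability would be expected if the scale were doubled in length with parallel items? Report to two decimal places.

Length factor m = 2
α' = m·α / (1 + (m−1)·α)
   = 2 × 0.7760 / (1 + (2 − 1) × 0.7760)
   = 1.5520 / 1.7760 = 0.87

predicted reliability = 0.87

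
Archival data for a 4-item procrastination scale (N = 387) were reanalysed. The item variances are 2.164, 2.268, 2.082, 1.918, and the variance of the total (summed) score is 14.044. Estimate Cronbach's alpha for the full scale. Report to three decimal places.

Cronbach's alpha = 0.533

ΣVar(i) = 2.164 + 2.268 + 2.082 + 1.918 = 8.432
α = (k/(k−1))·(1 − ΣVar(i)/σ²_total) = (4/3)·(1 − 8.432/14.044) = 0.533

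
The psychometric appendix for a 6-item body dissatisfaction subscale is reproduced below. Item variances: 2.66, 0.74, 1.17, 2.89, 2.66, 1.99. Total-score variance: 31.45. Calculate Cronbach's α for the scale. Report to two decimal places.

ΣVar(i) = 2.66 + 0.74 + 1.17 + 2.89 + 2.66 + 1.99 = 12.11
α = (k/(k−1))·(1 − ΣVar(i)/σ²_T) = (6/5)·(1 − 12.11/31.45) = 0.74

Cronbach's α = 0.74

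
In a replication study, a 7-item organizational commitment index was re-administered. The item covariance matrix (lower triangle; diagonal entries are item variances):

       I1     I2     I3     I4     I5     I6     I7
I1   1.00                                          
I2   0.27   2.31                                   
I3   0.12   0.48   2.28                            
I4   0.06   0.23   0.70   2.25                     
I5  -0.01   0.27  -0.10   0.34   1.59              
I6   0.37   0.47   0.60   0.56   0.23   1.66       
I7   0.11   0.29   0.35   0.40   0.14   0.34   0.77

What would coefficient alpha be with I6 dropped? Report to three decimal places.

Remaining items: I1, I2, I3, I4, I5, I7 (k = 6).
sum of item variances = 1.00 + 2.31 + 2.28 + 2.25 + 1.59 + 0.77 = 10.20
σ²_T = 10.20 + 2 × 3.65 = 17.50
α (item deleted) = (6/5)·(1 − 10.20/17.50) = 0.501

α = 0.501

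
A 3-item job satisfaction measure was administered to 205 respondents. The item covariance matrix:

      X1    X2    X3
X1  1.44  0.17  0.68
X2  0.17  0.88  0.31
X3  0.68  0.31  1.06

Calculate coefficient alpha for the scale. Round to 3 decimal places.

Σσᵢ² = 1.44 + 0.88 + 1.06 = 3.38
Sum of the distinct covariances = 1.16
total variance = 3.38 + 2 × 1.16 = 5.70
α = (k/(k−1))·(1 − Σσᵢ²/total variance) = (3/2)·(1 − 3.38/5.70) = 0.611

coefficient alpha = 0.611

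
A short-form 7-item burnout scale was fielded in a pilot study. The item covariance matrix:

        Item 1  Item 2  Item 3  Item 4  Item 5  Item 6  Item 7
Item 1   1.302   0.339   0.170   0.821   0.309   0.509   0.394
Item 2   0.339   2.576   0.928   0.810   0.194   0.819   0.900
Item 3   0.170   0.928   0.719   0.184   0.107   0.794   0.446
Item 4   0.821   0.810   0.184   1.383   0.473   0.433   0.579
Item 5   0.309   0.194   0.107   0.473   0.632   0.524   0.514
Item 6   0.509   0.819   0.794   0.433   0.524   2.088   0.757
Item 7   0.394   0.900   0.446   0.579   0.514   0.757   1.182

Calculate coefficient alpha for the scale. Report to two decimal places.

Σσᵢ² = 1.302 + 2.576 + 0.719 + 1.383 + 0.632 + 2.088 + 1.182 = 9.882
Sum of off-diagonal covariances = 11.004
total variance = 9.882 + 2 × 11.004 = 31.890
α = (k/(k−1))·(1 − Σσᵢ²/total variance) = (7/6)·(1 − 9.882/31.890) = 0.81

α = 0.81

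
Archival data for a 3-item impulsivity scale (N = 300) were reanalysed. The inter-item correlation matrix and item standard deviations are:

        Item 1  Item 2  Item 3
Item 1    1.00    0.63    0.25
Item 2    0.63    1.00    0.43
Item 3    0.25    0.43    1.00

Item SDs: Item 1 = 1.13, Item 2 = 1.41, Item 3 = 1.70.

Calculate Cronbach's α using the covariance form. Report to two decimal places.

Σσ²ᵢ = 1.13² + 1.41² + 1.70² = 6.1550
Covariances σ_ij = r_ij · s_i · s_j:
  σ(Item 1,Item 2) = 0.63 × 1.13 × 1.41 = 1.0038
  σ(Item 1,Item 3) = 0.25 × 1.13 × 1.70 = 0.4802
  σ(Item 2,Item 3) = 0.43 × 1.41 × 1.70 = 1.0307
σ²_T = Σσ²ᵢ + 2·Σσ_ij = 6.1550 + 2 × 2.5147 = 11.1844
α = (3/2)·(1 − 6.1550/11.1844) = 0.67

Cronbach's α = 0.67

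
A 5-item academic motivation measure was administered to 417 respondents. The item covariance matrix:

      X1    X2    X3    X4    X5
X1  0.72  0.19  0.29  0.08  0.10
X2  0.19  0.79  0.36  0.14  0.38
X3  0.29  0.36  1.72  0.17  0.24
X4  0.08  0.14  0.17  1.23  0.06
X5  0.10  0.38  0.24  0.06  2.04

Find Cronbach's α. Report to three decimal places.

sum of item variances = 0.72 + 0.79 + 1.72 + 1.23 + 2.04 = 6.50
Σ_{i<j} σ_ij = 2.01
total variance = 6.50 + 2 × 2.01 = 10.52
α = (k/(k−1))·(1 − sum of item variances/total variance) = (5/4)·(1 − 6.50/10.52) = 0.478

Cronbach's α = 0.478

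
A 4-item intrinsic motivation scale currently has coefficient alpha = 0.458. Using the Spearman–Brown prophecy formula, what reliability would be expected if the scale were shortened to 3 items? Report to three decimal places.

predicted reliability = 0.388

Length factor m = 3/4 = 0.7500
α' = m·α / (1 − (1−m)·α)
   = 3/4 × 0.458 / (1 − (1 − 3/4) × 0.458)
   = 0.3435 / 0.8855 = 0.388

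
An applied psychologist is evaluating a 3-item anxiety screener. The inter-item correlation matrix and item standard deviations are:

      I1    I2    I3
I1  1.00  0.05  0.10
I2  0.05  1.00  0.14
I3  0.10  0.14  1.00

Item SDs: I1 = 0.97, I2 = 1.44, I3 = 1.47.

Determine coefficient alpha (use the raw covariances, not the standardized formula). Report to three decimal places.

Σσ²ᵢ = 0.97² + 1.44² + 1.47² = 5.1754
Covariances σ_ij = r_ij · s_i · s_j:
  σ(I1,I2) = 0.05 × 0.97 × 1.44 = 0.0698
  σ(I1,I3) = 0.10 × 0.97 × 1.47 = 0.1426
  σ(I2,I3) = 0.14 × 1.44 × 1.47 = 0.2964
σ²_T = Σσ²ᵢ + 2·Σσ_ij = 5.1754 + 2 × 0.5088 = 6.1930
α = (3/2)·(1 − 5.1754/6.1930) = 0.246

coefficient alpha = 0.246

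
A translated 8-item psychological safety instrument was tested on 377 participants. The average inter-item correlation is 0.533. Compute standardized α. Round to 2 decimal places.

Standardized α = k·r̄ / (1 + (k−1)·r̄) = 8 × 0.533 / (1 + 7 × 0.533)
  = 4.2640 / 4.7310 = 0.90

standardized α = 0.90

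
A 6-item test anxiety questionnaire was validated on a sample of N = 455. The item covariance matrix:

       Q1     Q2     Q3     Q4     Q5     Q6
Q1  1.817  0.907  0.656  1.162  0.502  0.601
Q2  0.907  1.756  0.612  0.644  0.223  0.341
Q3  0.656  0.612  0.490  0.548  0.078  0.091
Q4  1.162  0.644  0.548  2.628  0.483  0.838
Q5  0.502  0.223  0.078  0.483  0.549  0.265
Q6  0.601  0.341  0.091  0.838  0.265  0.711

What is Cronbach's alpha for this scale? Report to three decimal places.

Σσᵢ² = 1.817 + 1.756 + 0.490 + 2.628 + 0.549 + 0.711 = 7.951
Sum of off-diagonal covariances = 7.951
σ²_T = 7.951 + 2 × 7.951 = 23.853
α = (k/(k−1))·(1 − Σσᵢ²/σ²_T) = (6/5)·(1 − 7.951/23.853) = 0.800

α = 0.800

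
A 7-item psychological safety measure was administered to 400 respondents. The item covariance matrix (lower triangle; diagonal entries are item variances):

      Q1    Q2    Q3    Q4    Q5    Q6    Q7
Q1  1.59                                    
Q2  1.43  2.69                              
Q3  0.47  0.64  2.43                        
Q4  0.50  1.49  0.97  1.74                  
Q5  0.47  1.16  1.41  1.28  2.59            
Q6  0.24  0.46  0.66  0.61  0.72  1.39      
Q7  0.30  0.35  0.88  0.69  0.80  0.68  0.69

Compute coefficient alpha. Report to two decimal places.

α = 0.83

sum of item variances = 1.59 + 2.69 + 2.43 + 1.74 + 2.59 + 1.39 + 0.69 = 13.12
Σ_{i<j} σ_ij = 16.21
total variance = 13.12 + 2 × 16.21 = 45.54
α = (k/(k−1))·(1 − sum of item variances/total variance) = (7/6)·(1 − 13.12/45.54) = 0.83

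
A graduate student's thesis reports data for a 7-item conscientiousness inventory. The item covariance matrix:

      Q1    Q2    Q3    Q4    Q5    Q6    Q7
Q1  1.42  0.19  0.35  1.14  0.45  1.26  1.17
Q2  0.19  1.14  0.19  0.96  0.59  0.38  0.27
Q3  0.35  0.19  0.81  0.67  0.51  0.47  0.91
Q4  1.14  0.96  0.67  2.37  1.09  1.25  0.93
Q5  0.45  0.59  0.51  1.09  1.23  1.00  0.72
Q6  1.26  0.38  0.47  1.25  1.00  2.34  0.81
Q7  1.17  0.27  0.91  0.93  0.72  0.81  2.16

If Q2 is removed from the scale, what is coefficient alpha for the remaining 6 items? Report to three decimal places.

coefficient alpha = 0.854

Remaining items: Q1, Q3, Q4, Q5, Q6, Q7 (k = 6).
ΣVar(i) = 1.42 + 0.81 + 2.37 + 1.23 + 2.34 + 2.16 = 10.33
σ²_T = 10.33 + 2 × 12.73 = 35.79
α (item deleted) = (6/5)·(1 − 10.33/35.79) = 0.854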